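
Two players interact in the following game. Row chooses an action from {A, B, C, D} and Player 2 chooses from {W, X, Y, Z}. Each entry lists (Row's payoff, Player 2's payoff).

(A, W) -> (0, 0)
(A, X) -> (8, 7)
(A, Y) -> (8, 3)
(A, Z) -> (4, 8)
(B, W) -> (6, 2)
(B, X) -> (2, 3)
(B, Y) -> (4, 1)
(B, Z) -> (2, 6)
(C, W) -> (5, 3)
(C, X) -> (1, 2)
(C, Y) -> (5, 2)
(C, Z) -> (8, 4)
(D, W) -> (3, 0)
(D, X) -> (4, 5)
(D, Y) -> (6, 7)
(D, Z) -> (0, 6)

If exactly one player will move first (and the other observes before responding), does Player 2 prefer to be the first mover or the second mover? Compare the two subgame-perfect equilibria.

first

If Row leads: Player 2's best replies are A→Z, B→Z, C→Z, D→Y; Row's induced payoffs 4, 2, 8, 6; outcome (C, Z), payoffs (8, 4).
If Player 2 leads: Row's best replies are W→B, X→A, Y→A, Z→C; Player 2's induced payoffs 2, 7, 3, 4; outcome (A, X), payoffs (8, 7).
Player 2 gets 7 moving first and 4 moving second, so Player 2 prefers to move first.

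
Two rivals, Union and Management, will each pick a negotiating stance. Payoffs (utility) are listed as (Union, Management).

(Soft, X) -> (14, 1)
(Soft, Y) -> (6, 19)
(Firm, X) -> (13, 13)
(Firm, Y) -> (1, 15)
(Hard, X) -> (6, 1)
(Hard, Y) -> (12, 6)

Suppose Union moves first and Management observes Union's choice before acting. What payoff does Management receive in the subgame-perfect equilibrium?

6

Management best-responds to each possible Union move:
- Soft → Management plays Y (best of 1, 19); Union gets 6.
- Firm → Management plays Y (best of 13, 15); Union gets 1.
- Hard → Management plays Y (best of 1, 6); Union gets 12.
Maximizing over 6, 1, 12, Union chooses Hard. Subgame-perfect outcome: (Hard, Y) with payoffs (12, 6).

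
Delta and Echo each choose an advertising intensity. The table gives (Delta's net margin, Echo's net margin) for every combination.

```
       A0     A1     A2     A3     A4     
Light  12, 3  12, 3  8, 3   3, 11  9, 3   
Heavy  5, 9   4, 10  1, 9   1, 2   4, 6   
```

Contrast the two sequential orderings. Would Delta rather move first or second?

first

If Delta leads: Echo's best replies are Light→A3, Heavy→A1; Delta's induced payoffs 3, 4; outcome (Heavy, A1), payoffs (4, 10).
If Echo leads: Delta's best replies are A0→Light, A1→Light, A2→Light, A3→Light, A4→Light; Echo's induced payoffs 3, 3, 3, 11, 3; outcome (Light, A3), payoffs (3, 11).
Delta gets 4 moving first and 3 moving second, so Delta prefers to move first.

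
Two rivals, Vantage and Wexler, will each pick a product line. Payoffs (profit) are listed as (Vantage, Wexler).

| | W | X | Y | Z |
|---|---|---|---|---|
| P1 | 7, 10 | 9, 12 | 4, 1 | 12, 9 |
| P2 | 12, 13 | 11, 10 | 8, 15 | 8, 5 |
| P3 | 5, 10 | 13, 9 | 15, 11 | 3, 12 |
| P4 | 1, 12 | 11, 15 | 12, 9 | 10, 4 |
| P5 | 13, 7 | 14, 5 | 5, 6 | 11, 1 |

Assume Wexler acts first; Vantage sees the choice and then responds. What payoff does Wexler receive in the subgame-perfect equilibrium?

Solve by backward induction (Wexler leads).
- W: BR = P5, leader payoff 7.
- X: BR = P5, leader payoff 5.
- Y: BR = P3, leader payoff 11.
- Z: BR = P1, leader payoff 9.
Among 7, 5, 11, 9, the best is 11 at Y. Subgame-perfect outcome: (P3, Y) with payoffs (15, 11).

11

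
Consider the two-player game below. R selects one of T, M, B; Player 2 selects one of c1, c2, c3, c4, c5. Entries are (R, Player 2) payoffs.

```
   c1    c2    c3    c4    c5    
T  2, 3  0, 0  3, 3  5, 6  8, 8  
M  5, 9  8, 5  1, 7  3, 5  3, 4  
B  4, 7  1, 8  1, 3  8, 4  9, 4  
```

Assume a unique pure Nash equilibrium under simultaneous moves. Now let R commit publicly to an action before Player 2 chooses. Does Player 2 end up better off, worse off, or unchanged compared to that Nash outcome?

Solve by backward induction (R leads).
- T: Player 2 compares 3, 0, 3, 6, 8 and picks c5; R would get 8.
- M: Player 2 compares 9, 5, 7, 5, 4 and picks c1; R would get 5.
- B: Player 2 compares 7, 8, 3, 4, 4 and picks c2; R would get 1.
Among 8, 5, 1, the best is 8 at T. Subgame-perfect outcome: (T, c5) with payoffs (8, 8).
Now find the simultaneous Nash equilibrium.
R's best replies: c1→M; c2→M; c3→T; c4→B; c5→B.
Player 2's best replies: T→c5; M→c1; B→c2.
Only (M, c1) has each player best-responding; Nash payoffs (5, 9).
Player 2 earns 8 sequentially versus 9 at the Nash outcome: worse off.

worse off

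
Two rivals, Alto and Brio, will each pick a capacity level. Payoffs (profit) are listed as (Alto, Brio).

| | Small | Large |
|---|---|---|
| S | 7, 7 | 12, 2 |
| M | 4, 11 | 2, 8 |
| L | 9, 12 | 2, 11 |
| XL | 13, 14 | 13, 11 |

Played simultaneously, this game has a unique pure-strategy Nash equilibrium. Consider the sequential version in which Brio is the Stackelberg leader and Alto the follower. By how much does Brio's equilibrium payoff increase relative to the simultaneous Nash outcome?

0

Solve by backward induction (Brio leads).
- Small: BR = XL, leader payoff 14.
- Large: BR = XL, leader payoff 11.
Maximizing over 14, 11, Brio chooses Small. Subgame-perfect outcome: (XL, Small) with payoffs (13, 14).
For the simultaneous game, intersect best replies.
Alto's best replies: Small→XL; Large→XL.
Brio's best replies: S→Small; M→Small; L→Small; XL→Small.
Only (XL, Small) has each player best-responding; Nash payoffs (13, 14).
Brio's commitment gain: 14 − 14 = 0.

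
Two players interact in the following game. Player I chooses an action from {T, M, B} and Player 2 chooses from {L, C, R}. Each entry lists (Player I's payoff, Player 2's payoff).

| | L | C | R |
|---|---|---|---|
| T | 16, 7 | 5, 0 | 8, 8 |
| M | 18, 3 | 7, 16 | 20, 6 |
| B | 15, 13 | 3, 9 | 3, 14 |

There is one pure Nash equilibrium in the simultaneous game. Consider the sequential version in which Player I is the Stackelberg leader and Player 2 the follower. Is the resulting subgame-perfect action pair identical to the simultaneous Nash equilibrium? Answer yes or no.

no

Solve by backward induction (Player I leads).
- T → Player 2 plays R (best of 7, 0, 8); Player I gets 8.
- M → Player 2 plays C (best of 3, 16, 6); Player I gets 7.
- B → Player 2 plays R (best of 13, 9, 14); Player I gets 3.
Player I's induced payoffs are 8, 7, 3, so Player I commits to T. Subgame-perfect outcome: (T, R) with payoffs (8, 8).
For the simultaneous game, intersect best replies.
Player I's best replies: L→M; C→M; R→M.
Player 2's best replies: T→R; M→C; B→R.
The unique mutual best reply is (M, C), giving (7, 16).
Sequential outcome (T, R) differs from the Nash profile (M, C).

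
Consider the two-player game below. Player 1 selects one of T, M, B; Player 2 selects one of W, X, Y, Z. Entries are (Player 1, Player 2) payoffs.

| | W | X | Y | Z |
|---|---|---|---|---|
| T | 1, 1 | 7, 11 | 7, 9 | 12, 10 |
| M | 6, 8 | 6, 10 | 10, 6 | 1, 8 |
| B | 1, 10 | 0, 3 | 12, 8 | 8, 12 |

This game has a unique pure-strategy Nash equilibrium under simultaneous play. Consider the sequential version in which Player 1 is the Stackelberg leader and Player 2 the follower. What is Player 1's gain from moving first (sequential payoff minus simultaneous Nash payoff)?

1

Work backward from Player 2's decision.
- T: BR = X, leader payoff 7.
- M: BR = X, leader payoff 6.
- B: BR = Z, leader payoff 8.
Maximizing over 7, 6, 8, Player 1 chooses B. Subgame-perfect outcome: (B, Z) with payoffs (8, 12).
For the simultaneous game, intersect best replies.
Player 1's best replies: W→M; X→T; Y→B; Z→T.
Player 2's best replies: T→X; M→X; B→Z.
Only (T, X) has each player best-responding; Nash payoffs (7, 11).
Player 1's commitment gain: 8 − 7 = 1.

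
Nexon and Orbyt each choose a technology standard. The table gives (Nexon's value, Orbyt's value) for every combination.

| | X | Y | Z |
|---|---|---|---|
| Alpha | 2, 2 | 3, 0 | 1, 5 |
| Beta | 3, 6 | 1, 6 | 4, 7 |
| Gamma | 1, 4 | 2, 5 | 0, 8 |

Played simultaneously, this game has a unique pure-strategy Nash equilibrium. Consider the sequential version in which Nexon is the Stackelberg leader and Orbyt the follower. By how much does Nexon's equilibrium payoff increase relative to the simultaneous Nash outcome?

0

Work backward from Orbyt's decision.
- Alpha → Orbyt plays Z (best of 2, 0, 5); Nexon gets 1.
- Beta → Orbyt plays Z (best of 6, 6, 7); Nexon gets 4.
- Gamma → Orbyt plays Z (best of 4, 5, 8); Nexon gets 0.
Nexon's induced payoffs are 1, 4, 0, so Nexon commits to Beta. Subgame-perfect outcome: (Beta, Z) with payoffs (4, 7).
Now find the simultaneous Nash equilibrium.
Nexon's best replies: X→Beta; Y→Alpha; Z→Beta.
Orbyt's best replies: Alpha→Z; Beta→Z; Gamma→Z.
The unique mutual best reply is (Beta, Z), giving (4, 7).
Nexon's commitment gain: 4 − 4 = 0.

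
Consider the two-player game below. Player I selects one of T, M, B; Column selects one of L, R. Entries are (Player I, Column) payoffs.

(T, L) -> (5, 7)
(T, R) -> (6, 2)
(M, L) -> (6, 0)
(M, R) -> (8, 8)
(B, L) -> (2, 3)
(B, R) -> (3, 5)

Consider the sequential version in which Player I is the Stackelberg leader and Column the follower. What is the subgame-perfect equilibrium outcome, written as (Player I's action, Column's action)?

(M, R)

Work backward from Column's decision.
- T: Column compares 7, 2 and picks L; Player I would get 5.
- M: Column compares 0, 8 and picks R; Player I would get 8.
- B: Column compares 3, 5 and picks R; Player I would get 3.
Maximizing over 5, 8, 3, Player I chooses M. Subgame-perfect outcome: (M, R) with payoffs (8, 8).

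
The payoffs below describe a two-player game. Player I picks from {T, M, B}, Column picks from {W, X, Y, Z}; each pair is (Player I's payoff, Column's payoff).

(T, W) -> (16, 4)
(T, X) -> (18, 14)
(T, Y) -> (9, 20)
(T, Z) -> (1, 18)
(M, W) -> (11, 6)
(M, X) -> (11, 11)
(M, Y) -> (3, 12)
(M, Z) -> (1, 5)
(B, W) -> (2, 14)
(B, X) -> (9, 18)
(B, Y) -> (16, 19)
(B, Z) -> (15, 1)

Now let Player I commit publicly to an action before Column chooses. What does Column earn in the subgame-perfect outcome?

Column best-responds to each possible Player I move:
- T: Column compares 4, 14, 20, 18 and picks Y; Player I would get 9.
- M: Column compares 6, 11, 12, 5 and picks Y; Player I would get 3.
- B: Column compares 14, 18, 19, 1 and picks Y; Player I would get 16.
Player I's induced payoffs are 9, 3, 16, so Player I commits to B. Subgame-perfect outcome: (B, Y) with payoffs (16, 19).

19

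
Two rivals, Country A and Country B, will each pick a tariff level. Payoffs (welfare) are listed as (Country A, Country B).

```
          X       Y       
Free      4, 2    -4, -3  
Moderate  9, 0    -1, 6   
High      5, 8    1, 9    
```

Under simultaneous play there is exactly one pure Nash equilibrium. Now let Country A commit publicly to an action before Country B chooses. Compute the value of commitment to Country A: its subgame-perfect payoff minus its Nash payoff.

Solve by backward induction (Country A leads).
- Free → Country B plays X (best of 2, -3); Country A gets 4.
- Moderate → Country B plays Y (best of 0, 6); Country A gets -1.
- High → Country B plays Y (best of 8, 9); Country A gets 1.
Maximizing over 4, -1, 1, Country A chooses Free. Subgame-perfect outcome: (Free, X) with payoffs (4, 2).
For the simultaneous game, intersect best replies.
Country A's best replies: X→Moderate; Y→High.
Country B's best replies: Free→X; Moderate→Y; High→Y.
Only (High, Y) has each player best-responding; Nash payoffs (1, 9).
Country A's commitment gain: 4 − 1 = 3.

3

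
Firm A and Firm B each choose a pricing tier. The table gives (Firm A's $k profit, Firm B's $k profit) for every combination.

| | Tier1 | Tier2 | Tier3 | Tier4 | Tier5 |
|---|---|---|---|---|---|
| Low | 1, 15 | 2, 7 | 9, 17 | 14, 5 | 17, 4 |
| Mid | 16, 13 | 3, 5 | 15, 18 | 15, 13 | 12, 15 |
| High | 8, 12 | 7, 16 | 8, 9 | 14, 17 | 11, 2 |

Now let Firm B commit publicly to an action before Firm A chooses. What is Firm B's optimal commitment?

Firm A best-responds to each possible Firm B move:
- Tier1 → Firm A plays Mid (best of 1, 16, 8); Firm B gets 13.
- Tier2 → Firm A plays High (best of 2, 3, 7); Firm B gets 16.
- Tier3 → Firm A plays Mid (best of 9, 15, 8); Firm B gets 18.
- Tier4 → Firm A plays Mid (best of 14, 15, 14); Firm B gets 13.
- Tier5 → Firm A plays Low (best of 17, 12, 11); Firm B gets 4.
Maximizing over 13, 16, 18, 13, 4, Firm B chooses Tier3. Subgame-perfect outcome: (Mid, Tier3) with payoffs (15, 18).

Tier3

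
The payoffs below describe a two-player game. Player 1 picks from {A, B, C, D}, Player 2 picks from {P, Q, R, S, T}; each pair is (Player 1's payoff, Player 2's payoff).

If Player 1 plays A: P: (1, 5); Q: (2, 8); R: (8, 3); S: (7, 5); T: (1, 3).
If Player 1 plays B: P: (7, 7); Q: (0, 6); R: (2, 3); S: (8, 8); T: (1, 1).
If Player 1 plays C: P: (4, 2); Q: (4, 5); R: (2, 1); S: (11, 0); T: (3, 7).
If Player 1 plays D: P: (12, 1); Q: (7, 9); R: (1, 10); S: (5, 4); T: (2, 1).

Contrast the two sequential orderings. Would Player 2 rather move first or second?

If Player 1 leads: Player 2's best replies are A→Q, B→S, C→T, D→R; Player 1's induced payoffs 2, 8, 3, 1; outcome (B, S), payoffs (8, 8).
If Player 2 leads: Player 1's best replies are P→D, Q→D, R→A, S→C, T→C; Player 2's induced payoffs 1, 9, 3, 0, 7; outcome (D, Q), payoffs (7, 9).
Player 2 gets 9 moving first and 8 moving second, so Player 2 prefers to move first.

first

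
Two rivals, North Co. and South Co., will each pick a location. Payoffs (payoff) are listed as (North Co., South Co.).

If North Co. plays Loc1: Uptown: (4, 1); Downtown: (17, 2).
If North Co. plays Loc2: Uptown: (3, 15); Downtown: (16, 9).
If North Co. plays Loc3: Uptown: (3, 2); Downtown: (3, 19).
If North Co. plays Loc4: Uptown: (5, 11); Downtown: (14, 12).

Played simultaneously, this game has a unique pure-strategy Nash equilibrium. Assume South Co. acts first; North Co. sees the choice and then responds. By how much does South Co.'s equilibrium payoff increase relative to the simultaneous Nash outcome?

Backward induction with South Co. moving first.
- Uptown → North Co. plays Loc4 (best of 4, 3, 3, 5); South Co. gets 11.
- Downtown → North Co. plays Loc1 (best of 17, 16, 3, 14); South Co. gets 2.
South Co.'s induced payoffs are 11, 2, so South Co. commits to Uptown. Subgame-perfect outcome: (Loc4, Uptown) with payoffs (5, 11).
Now find the simultaneous Nash equilibrium.
North Co.'s best replies: Uptown→Loc4; Downtown→Loc1.
South Co.'s best replies: Loc1→Downtown; Loc2→Uptown; Loc3→Downtown; Loc4→Downtown.
Only (Loc1, Downtown) has each player best-responding; Nash payoffs (17, 2).
South Co.'s commitment gain: 11 − 2 = 9.

9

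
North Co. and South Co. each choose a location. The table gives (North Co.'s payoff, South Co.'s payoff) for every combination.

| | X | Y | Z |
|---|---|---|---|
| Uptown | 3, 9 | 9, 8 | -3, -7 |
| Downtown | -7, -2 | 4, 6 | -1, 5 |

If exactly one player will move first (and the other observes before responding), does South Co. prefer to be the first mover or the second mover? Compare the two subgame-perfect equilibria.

first

If North Co. leads: South Co.'s best replies are Uptown→X, Downtown→Y; North Co.'s induced payoffs 3, 4; outcome (Downtown, Y), payoffs (4, 6).
If South Co. leads: North Co.'s best replies are X→Uptown, Y→Uptown, Z→Downtown; South Co.'s induced payoffs 9, 8, 5; outcome (Uptown, X), payoffs (3, 9).
South Co. gets 9 moving first and 6 moving second, so South Co. prefers to move first.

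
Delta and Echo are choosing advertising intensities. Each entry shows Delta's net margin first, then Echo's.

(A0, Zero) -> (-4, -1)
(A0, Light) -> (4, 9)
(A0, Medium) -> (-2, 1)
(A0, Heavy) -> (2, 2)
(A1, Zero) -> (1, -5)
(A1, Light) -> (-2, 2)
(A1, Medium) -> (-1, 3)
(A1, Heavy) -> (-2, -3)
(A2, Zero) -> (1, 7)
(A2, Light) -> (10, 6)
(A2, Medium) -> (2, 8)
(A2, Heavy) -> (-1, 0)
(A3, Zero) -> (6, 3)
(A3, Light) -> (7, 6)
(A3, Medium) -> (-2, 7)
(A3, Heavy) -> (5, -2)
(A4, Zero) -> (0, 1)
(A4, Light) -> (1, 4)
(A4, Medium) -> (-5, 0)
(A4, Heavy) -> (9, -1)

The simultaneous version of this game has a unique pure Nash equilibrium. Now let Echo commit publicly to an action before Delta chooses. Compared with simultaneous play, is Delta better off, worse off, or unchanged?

Delta best-responds to each possible Echo move:
- Zero: Delta compares -4, 1, 1, 6, 0 and picks A3; Echo would get 3.
- Light: Delta compares 4, -2, 10, 7, 1 and picks A2; Echo would get 6.
- Medium: Delta compares -2, -1, 2, -2, -5 and picks A2; Echo would get 8.
- Heavy: Delta compares 2, -2, -1, 5, 9 and picks A4; Echo would get -1.
Echo's induced payoffs are 3, 6, 8, -1, so Echo commits to Medium. Subgame-perfect outcome: (A2, Medium) with payoffs (2, 8).
Now find the simultaneous Nash equilibrium.
Delta's best replies: Zero→A3; Light→A2; Medium→A2; Heavy→A4.
Echo's best replies: A0→Light; A1→Medium; A2→Medium; A3→Medium; A4→Light.
Only (A2, Medium) has each player best-responding; Nash payoffs (2, 8).
Delta earns 2 sequentially versus 2 at the Nash outcome: unchanged.

unchanged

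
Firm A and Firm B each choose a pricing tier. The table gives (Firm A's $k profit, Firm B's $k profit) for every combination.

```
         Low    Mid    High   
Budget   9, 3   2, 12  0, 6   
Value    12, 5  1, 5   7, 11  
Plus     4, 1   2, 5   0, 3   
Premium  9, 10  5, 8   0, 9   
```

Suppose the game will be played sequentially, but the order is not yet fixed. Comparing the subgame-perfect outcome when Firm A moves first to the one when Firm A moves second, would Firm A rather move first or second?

first

If Firm A leads: Firm B's best replies are Budget→Mid, Value→High, Plus→Mid, Premium→Low; Firm A's induced payoffs 2, 7, 2, 9; outcome (Premium, Low), payoffs (9, 10).
If Firm B leads: Firm A's best replies are Low→Value, Mid→Premium, High→Value; Firm B's induced payoffs 5, 8, 11; outcome (Value, High), payoffs (7, 11).
Firm A gets 9 moving first and 7 moving second, so Firm A prefers to move first.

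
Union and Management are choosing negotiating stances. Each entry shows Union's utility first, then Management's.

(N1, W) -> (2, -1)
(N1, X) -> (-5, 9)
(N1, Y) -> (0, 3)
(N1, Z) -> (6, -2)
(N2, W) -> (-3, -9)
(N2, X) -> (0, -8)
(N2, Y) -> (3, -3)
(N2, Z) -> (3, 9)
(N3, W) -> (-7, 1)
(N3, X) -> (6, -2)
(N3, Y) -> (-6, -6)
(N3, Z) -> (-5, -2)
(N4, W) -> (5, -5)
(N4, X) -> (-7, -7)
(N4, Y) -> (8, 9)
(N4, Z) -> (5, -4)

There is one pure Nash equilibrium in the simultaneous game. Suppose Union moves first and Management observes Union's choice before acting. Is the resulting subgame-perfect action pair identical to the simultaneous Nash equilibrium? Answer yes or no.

Work backward from Management's decision.
- N1: BR = X, leader payoff -5.
- N2: BR = Z, leader payoff 3.
- N3: BR = W, leader payoff -7.
- N4: BR = Y, leader payoff 8.
Union's induced payoffs are -5, 3, -7, 8, so Union commits to N4. Subgame-perfect outcome: (N4, Y) with payoffs (8, 9).
Under simultaneous play:
Union's best replies: W→N4; X→N3; Y→N4; Z→N1.
Management's best replies: N1→X; N2→Z; N3→W; N4→Y.
The unique mutual best reply is (N4, Y), giving (8, 9).
Sequential outcome (N4, Y) coincides with the Nash profile (N4, Y).

yes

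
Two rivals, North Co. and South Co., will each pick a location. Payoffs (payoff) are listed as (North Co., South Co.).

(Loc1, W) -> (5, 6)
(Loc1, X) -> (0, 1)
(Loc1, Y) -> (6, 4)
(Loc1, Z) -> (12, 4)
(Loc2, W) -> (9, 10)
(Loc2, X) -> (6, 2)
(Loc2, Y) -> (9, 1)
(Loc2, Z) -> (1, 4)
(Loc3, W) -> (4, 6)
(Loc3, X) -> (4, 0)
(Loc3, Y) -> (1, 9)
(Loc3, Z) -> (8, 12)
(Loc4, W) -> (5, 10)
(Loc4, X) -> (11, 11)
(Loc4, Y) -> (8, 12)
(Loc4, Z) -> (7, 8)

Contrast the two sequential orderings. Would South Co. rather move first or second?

first

If North Co. leads: South Co.'s best replies are Loc1→W, Loc2→W, Loc3→Z, Loc4→Y; North Co.'s induced payoffs 5, 9, 8, 8; outcome (Loc2, W), payoffs (9, 10).
If South Co. leads: North Co.'s best replies are W→Loc2, X→Loc4, Y→Loc2, Z→Loc1; South Co.'s induced payoffs 10, 11, 1, 4; outcome (Loc4, X), payoffs (11, 11).
South Co. gets 11 moving first and 10 moving second, so South Co. prefers to move first.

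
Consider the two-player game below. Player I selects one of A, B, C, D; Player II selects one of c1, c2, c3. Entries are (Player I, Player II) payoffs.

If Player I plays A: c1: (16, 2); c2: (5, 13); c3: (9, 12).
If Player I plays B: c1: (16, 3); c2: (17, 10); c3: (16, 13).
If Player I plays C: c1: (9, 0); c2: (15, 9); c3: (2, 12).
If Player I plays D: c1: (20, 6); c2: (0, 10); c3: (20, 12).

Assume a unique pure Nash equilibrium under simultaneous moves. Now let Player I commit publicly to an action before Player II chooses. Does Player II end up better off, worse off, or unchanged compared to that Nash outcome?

Player II best-responds to each possible Player I move:
- A: BR = c2, leader payoff 5.
- B: BR = c3, leader payoff 16.
- C: BR = c3, leader payoff 2.
- D: BR = c3, leader payoff 20.
Player I's induced payoffs are 5, 16, 2, 20, so Player I commits to D. Subgame-perfect outcome: (D, c3) with payoffs (20, 12).
Under simultaneous play:
Player I's best replies: c1→D; c2→B; c3→D.
Player II's best replies: A→c2; B→c3; C→c3; D→c3.
The unique mutual best reply is (D, c3), giving (20, 12).
Player II earns 12 sequentially versus 12 at the Nash outcome: unchanged.

unchanged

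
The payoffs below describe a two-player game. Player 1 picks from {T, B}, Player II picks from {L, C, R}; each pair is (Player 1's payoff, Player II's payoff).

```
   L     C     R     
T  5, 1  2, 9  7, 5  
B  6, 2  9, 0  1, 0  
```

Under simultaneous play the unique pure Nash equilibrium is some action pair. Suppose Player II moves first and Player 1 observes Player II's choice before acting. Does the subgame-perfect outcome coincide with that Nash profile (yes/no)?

no

Solve by backward induction (Player II leads).
- L → Player 1 plays B (best of 5, 6); Player II gets 2.
- C → Player 1 plays B (best of 2, 9); Player II gets 0.
- R → Player 1 plays T (best of 7, 1); Player II gets 5.
Among 2, 0, 5, the best is 5 at R. Subgame-perfect outcome: (T, R) with payoffs (7, 5).
Under simultaneous play:
Player 1's best replies: L→B; C→B; R→T.
Player II's best replies: T→C; B→L.
The unique mutual best reply is (B, L), giving (6, 2).
Sequential outcome (T, R) differs from the Nash profile (B, L).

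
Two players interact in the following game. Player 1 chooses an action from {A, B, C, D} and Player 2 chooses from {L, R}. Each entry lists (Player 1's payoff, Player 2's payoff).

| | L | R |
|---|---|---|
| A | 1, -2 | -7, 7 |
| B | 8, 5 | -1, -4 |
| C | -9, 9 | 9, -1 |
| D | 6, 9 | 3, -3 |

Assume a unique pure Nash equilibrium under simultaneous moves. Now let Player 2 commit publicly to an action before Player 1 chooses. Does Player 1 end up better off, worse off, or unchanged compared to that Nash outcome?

Backward induction with Player 2 moving first.
- L → Player 1 plays B (best of 1, 8, -9, 6); Player 2 gets 5.
- R → Player 1 plays C (best of -7, -1, 9, 3); Player 2 gets -1.
Among 5, -1, the best is 5 at L. Subgame-perfect outcome: (B, L) with payoffs (8, 5).
For the simultaneous game, intersect best replies.
Player 1's best replies: L→B; R→C.
Player 2's best replies: A→R; B→L; C→L; D→L.
Only (B, L) has each player best-responding; Nash payoffs (8, 5).
Player 1 earns 8 sequentially versus 8 at the Nash outcome: unchanged.

unchanged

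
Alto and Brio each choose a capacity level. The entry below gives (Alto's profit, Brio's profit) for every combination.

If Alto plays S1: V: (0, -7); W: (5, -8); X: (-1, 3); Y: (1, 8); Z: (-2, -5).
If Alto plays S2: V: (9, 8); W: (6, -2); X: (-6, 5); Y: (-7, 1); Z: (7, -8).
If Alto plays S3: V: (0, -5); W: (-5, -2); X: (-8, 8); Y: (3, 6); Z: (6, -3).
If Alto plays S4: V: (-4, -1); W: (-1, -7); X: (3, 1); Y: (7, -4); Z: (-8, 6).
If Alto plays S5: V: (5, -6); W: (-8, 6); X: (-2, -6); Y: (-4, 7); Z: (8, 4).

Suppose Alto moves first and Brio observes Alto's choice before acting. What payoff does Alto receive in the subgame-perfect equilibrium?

9

Backward induction with Alto moving first.
- S1: Brio compares -7, -8, 3, 8, -5 and picks Y; Alto would get 1.
- S2: Brio compares 8, -2, 5, 1, -8 and picks V; Alto would get 9.
- S3: Brio compares -5, -2, 8, 6, -3 and picks X; Alto would get -8.
- S4: Brio compares -1, -7, 1, -4, 6 and picks Z; Alto would get -8.
- S5: Brio compares -6, 6, -6, 7, 4 and picks Y; Alto would get -4.
Among 1, 9, -8, -8, -4, the best is 9 at S2. Subgame-perfect outcome: (S2, V) with payoffs (9, 8).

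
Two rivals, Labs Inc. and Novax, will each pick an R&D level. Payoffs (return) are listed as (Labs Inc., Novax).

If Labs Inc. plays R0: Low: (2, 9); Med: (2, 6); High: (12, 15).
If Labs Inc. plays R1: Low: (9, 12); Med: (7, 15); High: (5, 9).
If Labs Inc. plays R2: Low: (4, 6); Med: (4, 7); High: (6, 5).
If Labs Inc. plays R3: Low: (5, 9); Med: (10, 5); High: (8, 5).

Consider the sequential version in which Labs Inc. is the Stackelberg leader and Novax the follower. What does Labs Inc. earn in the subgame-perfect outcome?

Backward induction with Labs Inc. moving first.
- R0 → Novax plays High (best of 9, 6, 15); Labs Inc. gets 12.
- R1 → Novax plays Med (best of 12, 15, 9); Labs Inc. gets 7.
- R2 → Novax plays Med (best of 6, 7, 5); Labs Inc. gets 4.
- R3 → Novax plays Low (best of 9, 5, 5); Labs Inc. gets 5.
Among 12, 7, 4, 5, the best is 12 at R0. Subgame-perfect outcome: (R0, High) with payoffs (12, 15).

12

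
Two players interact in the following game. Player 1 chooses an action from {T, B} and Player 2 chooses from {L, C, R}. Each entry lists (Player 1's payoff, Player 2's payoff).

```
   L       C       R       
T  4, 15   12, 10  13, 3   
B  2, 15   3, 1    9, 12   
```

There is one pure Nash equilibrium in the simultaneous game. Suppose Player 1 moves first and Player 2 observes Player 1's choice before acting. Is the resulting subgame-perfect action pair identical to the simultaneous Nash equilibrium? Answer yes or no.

yes

Work backward from Player 2's decision.
- T: BR = L, leader payoff 4.
- B: BR = L, leader payoff 2.
Player 1's induced payoffs are 4, 2, so Player 1 commits to T. Subgame-perfect outcome: (T, L) with payoffs (4, 15).
Under simultaneous play:
Player 1's best replies: L→T; C→T; R→T.
Player 2's best replies: T→L; B→L.
Only (T, L) has each player best-responding; Nash payoffs (4, 15).
Sequential outcome (T, L) coincides with the Nash profile (T, L).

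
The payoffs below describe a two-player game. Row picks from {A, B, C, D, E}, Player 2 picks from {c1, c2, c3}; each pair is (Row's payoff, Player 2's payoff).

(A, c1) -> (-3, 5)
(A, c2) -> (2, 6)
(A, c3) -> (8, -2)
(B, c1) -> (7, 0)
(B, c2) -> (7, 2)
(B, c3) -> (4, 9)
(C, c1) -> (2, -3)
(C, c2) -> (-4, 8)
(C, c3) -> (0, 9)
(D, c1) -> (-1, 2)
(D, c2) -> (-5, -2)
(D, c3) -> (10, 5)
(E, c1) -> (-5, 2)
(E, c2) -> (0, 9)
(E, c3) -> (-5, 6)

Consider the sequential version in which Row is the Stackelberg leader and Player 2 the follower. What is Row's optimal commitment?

Work backward from Player 2's decision.
- A → Player 2 plays c2 (best of 5, 6, -2); Row gets 2.
- B → Player 2 plays c3 (best of 0, 2, 9); Row gets 4.
- C → Player 2 plays c3 (best of -3, 8, 9); Row gets 0.
- D → Player 2 plays c3 (best of 2, -2, 5); Row gets 10.
- E → Player 2 plays c2 (best of 2, 9, 6); Row gets 0.
Among 2, 4, 0, 10, 0, the best is 10 at D. Subgame-perfect outcome: (D, c3) with payoffs (10, 5).

D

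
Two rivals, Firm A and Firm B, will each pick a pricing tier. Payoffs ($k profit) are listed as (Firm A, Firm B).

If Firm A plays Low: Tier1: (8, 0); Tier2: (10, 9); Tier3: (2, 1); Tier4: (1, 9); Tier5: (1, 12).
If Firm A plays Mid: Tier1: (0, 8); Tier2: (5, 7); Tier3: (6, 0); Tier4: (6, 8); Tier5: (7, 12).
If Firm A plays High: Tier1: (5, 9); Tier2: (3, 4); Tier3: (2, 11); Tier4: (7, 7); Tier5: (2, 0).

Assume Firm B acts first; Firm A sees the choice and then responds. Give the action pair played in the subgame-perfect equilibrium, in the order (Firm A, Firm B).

Firm A best-responds to each possible Firm B move:
- Tier1: BR = Low, leader payoff 0.
- Tier2: BR = Low, leader payoff 9.
- Tier3: BR = Mid, leader payoff 0.
- Tier4: BR = High, leader payoff 7.
- Tier5: BR = Mid, leader payoff 12.
Firm B's induced payoffs are 0, 9, 0, 7, 12, so Firm B commits to Tier5. Subgame-perfect outcome: (Mid, Tier5) with payoffs (7, 12).

(Mid, Tier5)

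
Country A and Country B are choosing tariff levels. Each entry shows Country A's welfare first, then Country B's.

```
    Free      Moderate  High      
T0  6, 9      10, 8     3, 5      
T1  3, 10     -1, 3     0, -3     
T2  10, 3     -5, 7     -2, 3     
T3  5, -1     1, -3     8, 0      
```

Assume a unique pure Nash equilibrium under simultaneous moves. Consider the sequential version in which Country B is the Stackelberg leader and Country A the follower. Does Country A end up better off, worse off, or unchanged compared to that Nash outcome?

better off

Backward induction with Country B moving first.
- Free: BR = T2, leader payoff 3.
- Moderate: BR = T0, leader payoff 8.
- High: BR = T3, leader payoff 0.
Maximizing over 3, 8, 0, Country B chooses Moderate. Subgame-perfect outcome: (T0, Moderate) with payoffs (10, 8).
For the simultaneous game, intersect best replies.
Country A's best replies: Free→T2; Moderate→T0; High→T3.
Country B's best replies: T0→Free; T1→Free; T2→Moderate; T3→High.
The unique mutual best reply is (T3, High), giving (8, 0).
Country A earns 10 sequentially versus 8 at the Nash outcome: better off.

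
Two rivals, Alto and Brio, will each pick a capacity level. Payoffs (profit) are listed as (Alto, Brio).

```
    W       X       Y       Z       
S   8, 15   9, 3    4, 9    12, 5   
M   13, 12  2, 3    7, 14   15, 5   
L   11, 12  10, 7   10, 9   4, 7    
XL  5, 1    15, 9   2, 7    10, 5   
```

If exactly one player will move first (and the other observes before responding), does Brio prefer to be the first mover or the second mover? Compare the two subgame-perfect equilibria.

If Alto leads: Brio's best replies are S→W, M→Y, L→W, XL→X; Alto's induced payoffs 8, 7, 11, 15; outcome (XL, X), payoffs (15, 9).
If Brio leads: Alto's best replies are W→M, X→XL, Y→L, Z→M; Brio's induced payoffs 12, 9, 9, 5; outcome (M, W), payoffs (13, 12).
Brio gets 12 moving first and 9 moving second, so Brio prefers to move first.

first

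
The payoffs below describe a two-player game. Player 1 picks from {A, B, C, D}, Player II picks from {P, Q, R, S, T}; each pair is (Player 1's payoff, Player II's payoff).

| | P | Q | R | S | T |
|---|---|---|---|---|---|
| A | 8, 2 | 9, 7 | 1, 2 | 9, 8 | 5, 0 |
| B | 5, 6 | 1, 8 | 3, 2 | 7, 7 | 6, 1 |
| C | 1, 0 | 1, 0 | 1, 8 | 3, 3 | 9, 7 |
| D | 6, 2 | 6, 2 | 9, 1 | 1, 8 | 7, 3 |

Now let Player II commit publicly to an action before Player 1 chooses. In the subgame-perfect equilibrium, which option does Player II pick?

S

Backward induction with Player II moving first.
- P → Player 1 plays A (best of 8, 5, 1, 6); Player II gets 2.
- Q → Player 1 plays A (best of 9, 1, 1, 6); Player II gets 7.
- R → Player 1 plays D (best of 1, 3, 1, 9); Player II gets 1.
- S → Player 1 plays A (best of 9, 7, 3, 1); Player II gets 8.
- T → Player 1 plays C (best of 5, 6, 9, 7); Player II gets 7.
Among 2, 7, 1, 8, 7, the best is 8 at S. Subgame-perfect outcome: (A, S) with payoffs (9, 8).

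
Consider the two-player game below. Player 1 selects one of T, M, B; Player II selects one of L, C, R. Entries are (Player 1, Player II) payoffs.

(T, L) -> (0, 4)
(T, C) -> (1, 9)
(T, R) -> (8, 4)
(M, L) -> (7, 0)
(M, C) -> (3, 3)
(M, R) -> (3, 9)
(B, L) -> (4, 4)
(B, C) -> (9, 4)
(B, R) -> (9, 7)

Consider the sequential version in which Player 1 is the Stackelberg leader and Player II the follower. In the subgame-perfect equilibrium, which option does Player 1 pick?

Player II best-responds to each possible Player 1 move:
- T: BR = C, leader payoff 1.
- M: BR = R, leader payoff 3.
- B: BR = R, leader payoff 9.
Player 1's induced payoffs are 1, 3, 9, so Player 1 commits to B. Subgame-perfect outcome: (B, R) with payoffs (9, 7).

B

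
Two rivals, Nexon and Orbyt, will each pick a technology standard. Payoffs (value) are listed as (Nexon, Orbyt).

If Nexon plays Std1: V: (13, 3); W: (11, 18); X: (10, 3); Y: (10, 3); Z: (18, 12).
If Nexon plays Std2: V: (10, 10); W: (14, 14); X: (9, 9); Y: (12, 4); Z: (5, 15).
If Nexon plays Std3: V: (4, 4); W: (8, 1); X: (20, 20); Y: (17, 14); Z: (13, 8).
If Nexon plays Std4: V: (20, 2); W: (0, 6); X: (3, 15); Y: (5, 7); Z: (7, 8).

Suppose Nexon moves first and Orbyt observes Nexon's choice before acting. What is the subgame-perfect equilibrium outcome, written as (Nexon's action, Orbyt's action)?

(Std3, X)

Solve by backward induction (Nexon leads).
- Std1: BR = W, leader payoff 11.
- Std2: BR = Z, leader payoff 5.
- Std3: BR = X, leader payoff 20.
- Std4: BR = X, leader payoff 3.
Among 11, 5, 20, 3, the best is 20 at Std3. Subgame-perfect outcome: (Std3, X) with payoffs (20, 20).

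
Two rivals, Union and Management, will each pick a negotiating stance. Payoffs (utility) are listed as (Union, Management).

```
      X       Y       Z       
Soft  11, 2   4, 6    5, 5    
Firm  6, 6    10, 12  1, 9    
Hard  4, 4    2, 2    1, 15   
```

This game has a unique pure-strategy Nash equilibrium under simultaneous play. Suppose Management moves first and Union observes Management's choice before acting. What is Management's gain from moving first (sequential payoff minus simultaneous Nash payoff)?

0

Backward induction with Management moving first.
- X → Union plays Soft (best of 11, 6, 4); Management gets 2.
- Y → Union plays Firm (best of 4, 10, 2); Management gets 12.
- Z → Union plays Soft (best of 5, 1, 1); Management gets 5.
Among 2, 12, 5, the best is 12 at Y. Subgame-perfect outcome: (Firm, Y) with payoffs (10, 12).
Now find the simultaneous Nash equilibrium.
Union's best replies: X→Soft; Y→Firm; Z→Soft.
Management's best replies: Soft→Y; Firm→Y; Hard→Z.
The unique mutual best reply is (Firm, Y), giving (10, 12).
Management's commitment gain: 12 − 12 = 0.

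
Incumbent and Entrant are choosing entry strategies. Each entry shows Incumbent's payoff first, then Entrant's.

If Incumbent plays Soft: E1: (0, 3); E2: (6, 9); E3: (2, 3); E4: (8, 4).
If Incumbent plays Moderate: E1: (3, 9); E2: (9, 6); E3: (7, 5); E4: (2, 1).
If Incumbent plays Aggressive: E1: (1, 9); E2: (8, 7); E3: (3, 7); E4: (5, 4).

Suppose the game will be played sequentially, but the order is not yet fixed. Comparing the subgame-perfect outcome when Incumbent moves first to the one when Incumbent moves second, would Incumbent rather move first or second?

first

If Incumbent leads: Entrant's best replies are Soft→E2, Moderate→E1, Aggressive→E1; Incumbent's induced payoffs 6, 3, 1; outcome (Soft, E2), payoffs (6, 9).
If Entrant leads: Incumbent's best replies are E1→Moderate, E2→Moderate, E3→Moderate, E4→Soft; Entrant's induced payoffs 9, 6, 5, 4; outcome (Moderate, E1), payoffs (3, 9).
Incumbent gets 6 moving first and 3 moving second, so Incumbent prefers to move first.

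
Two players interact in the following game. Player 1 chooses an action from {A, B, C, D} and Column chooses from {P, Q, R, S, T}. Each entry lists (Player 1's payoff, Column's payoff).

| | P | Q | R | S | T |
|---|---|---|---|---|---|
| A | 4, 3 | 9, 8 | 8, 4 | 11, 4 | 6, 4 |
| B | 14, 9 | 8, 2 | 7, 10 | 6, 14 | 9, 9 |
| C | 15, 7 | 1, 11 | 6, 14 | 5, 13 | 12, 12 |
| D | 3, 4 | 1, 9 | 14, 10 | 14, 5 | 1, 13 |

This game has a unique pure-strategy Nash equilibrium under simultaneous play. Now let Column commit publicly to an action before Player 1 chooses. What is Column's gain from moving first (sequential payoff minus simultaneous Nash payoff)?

Player 1 best-responds to each possible Column move:
- P → Player 1 plays C (best of 4, 14, 15, 3); Column gets 7.
- Q → Player 1 plays A (best of 9, 8, 1, 1); Column gets 8.
- R → Player 1 plays D (best of 8, 7, 6, 14); Column gets 10.
- S → Player 1 plays D (best of 11, 6, 5, 14); Column gets 5.
- T → Player 1 plays C (best of 6, 9, 12, 1); Column gets 12.
Among 7, 8, 10, 5, 12, the best is 12 at T. Subgame-perfect outcome: (C, T) with payoffs (12, 12).
Now find the simultaneous Nash equilibrium.
Player 1's best replies: P→C; Q→A; R→D; S→D; T→C.
Column's best replies: A→Q; B→S; C→R; D→T.
The unique mutual best reply is (A, Q), giving (9, 8).
Column's commitment gain: 12 − 8 = 4.

4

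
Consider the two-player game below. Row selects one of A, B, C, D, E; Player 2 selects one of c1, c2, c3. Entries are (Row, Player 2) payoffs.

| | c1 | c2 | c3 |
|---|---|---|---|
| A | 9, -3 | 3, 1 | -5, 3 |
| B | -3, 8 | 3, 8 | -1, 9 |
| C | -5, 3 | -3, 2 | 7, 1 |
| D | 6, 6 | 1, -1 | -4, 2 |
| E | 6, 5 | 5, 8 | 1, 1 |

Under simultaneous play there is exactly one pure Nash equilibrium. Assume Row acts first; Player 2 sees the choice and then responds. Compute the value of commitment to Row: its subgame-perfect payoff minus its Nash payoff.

1

Player 2 best-responds to each possible Row move:
- A: BR = c3, leader payoff -5.
- B: BR = c3, leader payoff -1.
- C: BR = c1, leader payoff -5.
- D: BR = c1, leader payoff 6.
- E: BR = c2, leader payoff 5.
Row's induced payoffs are -5, -1, -5, 6, 5, so Row commits to D. Subgame-perfect outcome: (D, c1) with payoffs (6, 6).
For the simultaneous game, intersect best replies.
Row's best replies: c1→A; c2→E; c3→C.
Player 2's best replies: A→c3; B→c3; C→c1; D→c1; E→c2.
The unique mutual best reply is (E, c2), giving (5, 8).
Row's commitment gain: 6 − 5 = 1.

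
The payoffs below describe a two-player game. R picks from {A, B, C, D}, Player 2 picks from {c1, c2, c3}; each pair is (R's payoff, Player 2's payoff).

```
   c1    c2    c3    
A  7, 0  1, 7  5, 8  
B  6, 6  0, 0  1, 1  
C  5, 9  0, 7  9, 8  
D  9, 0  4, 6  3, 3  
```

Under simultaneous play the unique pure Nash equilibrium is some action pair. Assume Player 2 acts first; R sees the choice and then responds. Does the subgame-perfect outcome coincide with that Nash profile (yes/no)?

no

Backward induction with Player 2 moving first.
- c1 → R plays D (best of 7, 6, 5, 9); Player 2 gets 0.
- c2 → R plays D (best of 1, 0, 0, 4); Player 2 gets 6.
- c3 → R plays C (best of 5, 1, 9, 3); Player 2 gets 8.
Player 2's induced payoffs are 0, 6, 8, so Player 2 commits to c3. Subgame-perfect outcome: (C, c3) with payoffs (9, 8).
Now find the simultaneous Nash equilibrium.
R's best replies: c1→D; c2→D; c3→C.
Player 2's best replies: A→c3; B→c1; C→c1; D→c2.
The unique mutual best reply is (D, c2), giving (4, 6).
Sequential outcome (C, c3) differs from the Nash profile (D, c2).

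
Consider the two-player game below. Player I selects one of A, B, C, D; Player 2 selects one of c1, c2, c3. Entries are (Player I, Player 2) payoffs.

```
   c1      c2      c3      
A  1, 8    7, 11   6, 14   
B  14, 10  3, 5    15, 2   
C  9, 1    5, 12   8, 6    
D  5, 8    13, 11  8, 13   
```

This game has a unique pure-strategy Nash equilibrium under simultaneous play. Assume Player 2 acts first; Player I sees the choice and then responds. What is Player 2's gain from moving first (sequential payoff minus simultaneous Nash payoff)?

1

Player I best-responds to each possible Player 2 move:
- c1: Player I compares 1, 14, 9, 5 and picks B; Player 2 would get 10.
- c2: Player I compares 7, 3, 5, 13 and picks D; Player 2 would get 11.
- c3: Player I compares 6, 15, 8, 8 and picks B; Player 2 would get 2.
Among 10, 11, 2, the best is 11 at c2. Subgame-perfect outcome: (D, c2) with payoffs (13, 11).
Now find the simultaneous Nash equilibrium.
Player I's best replies: c1→B; c2→D; c3→B.
Player 2's best replies: A→c3; B→c1; C→c2; D→c3.
The unique mutual best reply is (B, c1), giving (14, 10).
Player 2's commitment gain: 11 − 10 = 1.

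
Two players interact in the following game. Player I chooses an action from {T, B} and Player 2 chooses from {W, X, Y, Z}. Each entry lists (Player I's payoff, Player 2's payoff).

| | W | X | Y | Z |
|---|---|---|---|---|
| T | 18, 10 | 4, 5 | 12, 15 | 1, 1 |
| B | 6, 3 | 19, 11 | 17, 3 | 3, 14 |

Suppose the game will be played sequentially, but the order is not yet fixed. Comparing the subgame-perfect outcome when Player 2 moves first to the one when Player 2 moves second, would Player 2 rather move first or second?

second

If Player I leads: Player 2's best replies are T→Y, B→Z; Player I's induced payoffs 12, 3; outcome (T, Y), payoffs (12, 15).
If Player 2 leads: Player I's best replies are W→T, X→B, Y→B, Z→B; Player 2's induced payoffs 10, 11, 3, 14; outcome (B, Z), payoffs (3, 14).
Player 2 gets 14 moving first and 15 moving second, so Player 2 prefers to move second.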